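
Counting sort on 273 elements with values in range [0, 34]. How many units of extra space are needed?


Output array size: 273 (to store sorted result)
Count array size: 35 (one slot per possible value, range 0 to 34)
Total extra space = 273 + 35 = 308


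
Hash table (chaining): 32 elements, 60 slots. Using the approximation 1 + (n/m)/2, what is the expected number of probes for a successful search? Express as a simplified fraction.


Computing expected probes:
alpha = 32/60
= 1 + alpha/2
= 1 + 32/(2*60)
= (2*60 + 32) / (2*60)
= 152/120 = 19/15


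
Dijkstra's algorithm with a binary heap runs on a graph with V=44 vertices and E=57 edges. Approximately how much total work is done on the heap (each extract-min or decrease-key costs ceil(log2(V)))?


Dijkstra with a binary heap: each vertex is extracted once, each edge may relax once.
Each heap operation costs O(log V).
V + E = 44 + 57 = 101
ceil(log2(44)) = 6 (since 2^5 = 32 < 44 <= 64 = 2^6)
Total heap work = (V+E) * ceil(log2(V)) = 101 * 6 = 606


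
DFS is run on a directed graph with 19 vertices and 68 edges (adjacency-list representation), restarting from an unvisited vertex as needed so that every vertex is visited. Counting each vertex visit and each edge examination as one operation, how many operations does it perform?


A full DFS traversal processes each vertex exactly once (push/pop on stack).
Each directed edge is examined once.
V = 19, E = 68
V + E = 87


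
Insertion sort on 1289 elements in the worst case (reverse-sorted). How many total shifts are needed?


In the worst case (reverse-sorted), each element shifts past all previous:
  Element 1: 1 shifts
  Element 2: 2 shifts
  Element 3: 3 shifts
  Element 4: 4 shifts
  Element 5: 5 shifts
  ...
  Element 1288: 1288 shifts
Total = 1 + 2 + ... + 1288
= 1289*(1289-1)/2 = 830116


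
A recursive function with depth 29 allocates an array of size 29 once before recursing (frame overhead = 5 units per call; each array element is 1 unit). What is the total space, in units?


Array allocation: 29 units (allocated once)
Stack frames: 29 deep * 5 per frame = 145 units
Total = 29 + 145 = 174


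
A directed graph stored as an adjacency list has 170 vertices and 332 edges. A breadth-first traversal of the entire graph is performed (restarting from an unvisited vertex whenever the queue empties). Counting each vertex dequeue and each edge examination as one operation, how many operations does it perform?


A full BFS traversal dequeues each vertex once and examines each edge once.
Vertex visits: 170
Edge visits: 332
V + E = 170 + 332 = 502


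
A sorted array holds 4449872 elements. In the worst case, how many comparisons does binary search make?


Halving sequence: 4449872 -> 2224936 -> 1112468 -> 556234 -> 278117 -> 139058 -> 69529 -> 34764 -> 17382 -> 8691 -> 4345 -> 2172 -> 1086 -> 543 -> 271 -> 135 -> 67 -> 33 -> 16 -> 8 -> 4 -> 2 -> 1
Number of halvings = 22
Max comparisons = 22 + 1 = 23


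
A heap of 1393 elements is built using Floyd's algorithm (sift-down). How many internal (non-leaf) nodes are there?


Leaf nodes occupy roughly half the array.
Sift-down is called for each internal node, starting from the last one.
Internal nodes = floor(n/2) = floor(1393/2) = 696


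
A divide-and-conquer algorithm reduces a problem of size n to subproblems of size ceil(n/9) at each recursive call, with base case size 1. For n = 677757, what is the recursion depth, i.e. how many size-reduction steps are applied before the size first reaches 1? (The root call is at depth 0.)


Each step divides the size by 9 (rounding up); after k steps the size is ceil(n/9^k), which equals 1 exactly when 9^k >= n.
So the depth is the smallest k with 9^k >= 677757, i.e. ceil(log_9(677757)).
9^6 = 531441 < 677757 <= 4782969 = 9^7
Recursion depth = 7


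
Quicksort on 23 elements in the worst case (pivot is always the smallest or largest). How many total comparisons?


In the worst case, each partition step picks the worst pivot:
  Partition 1: 22 comparisons (n-1 elements to compare)
  Partition 2: 21 comparisons
  Partition 3: 20 comparisons
  Partition 4: 19 comparisons
  Partition 5: 18 comparisons
  ...
  Last partition: 0 comparisons
Total = (n-1) + (n-2) + ... + 1 + 0 = n*(n-1)/2
= 23*22/2 = 253


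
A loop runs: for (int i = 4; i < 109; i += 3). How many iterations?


Loop starts at i = 4, increments by 3, stops when i >= 109.
Number of iterations = ceil((109 - 4) / 3)
= ceil(105 / 3)
= 35


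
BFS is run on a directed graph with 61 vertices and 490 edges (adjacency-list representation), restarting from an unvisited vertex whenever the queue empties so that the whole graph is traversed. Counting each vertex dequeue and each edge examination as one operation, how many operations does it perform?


A full BFS traversal dequeues each vertex exactly once and examines each directed edge exactly once.
V = 61 (vertex processing cost)
E = 490 (edge examination cost)
Total operations proportional to V + E = 61 + 490 = 551


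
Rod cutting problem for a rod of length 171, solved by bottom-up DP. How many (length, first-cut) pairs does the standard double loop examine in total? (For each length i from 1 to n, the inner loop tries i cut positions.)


For each subproblem length i = 1..171, the inner loop considers i possible first cuts.
Total = 1 + 2 + ... + 171
= 171*(171+1)/2
= 171*172/2 = 14706


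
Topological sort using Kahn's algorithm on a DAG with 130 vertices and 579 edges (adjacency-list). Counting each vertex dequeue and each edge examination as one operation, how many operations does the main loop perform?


Kahn's algorithm:
  1. Compute in-degrees: O(V + E)
  2. Process queue: each vertex dequeued once (O(V))
     each edge examined once (O(E))
Total = V + E = 130 + 579 = 709


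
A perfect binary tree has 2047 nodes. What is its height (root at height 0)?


For a perfect binary tree of height h: n = 2^(h+1) - 1, so h = log2(n+1) - 1.
  n + 1 = 2048 = 2^11
  log2(2048) = 11
  height = 11 - 1 = 10


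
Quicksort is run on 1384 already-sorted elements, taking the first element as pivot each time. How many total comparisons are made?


Sum of comparisons per partition:
1383 + 1382 + ... + 1 + 0
= 1384 * (1384 - 1) / 2
= 1384 * 1383 / 2
= 957036


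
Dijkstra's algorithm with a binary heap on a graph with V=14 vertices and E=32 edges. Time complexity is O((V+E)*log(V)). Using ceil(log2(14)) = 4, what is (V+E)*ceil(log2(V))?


Dijkstra with a binary heap: each vertex is extracted once, each edge may relax once.
Each heap operation costs O(log V).
V + E = 14 + 32 = 46
ceil(log2(14)) = 4 (since 2^3 = 8 < 14 <= 16 = 2^4)
Total heap work = (V+E) * ceil(log2(V)) = 46 * 4 = 184


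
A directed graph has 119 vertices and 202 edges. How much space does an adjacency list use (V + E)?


Adjacency list: one list head per vertex + one entry per edge
Vertex heads: 119
Edge entries: 202
Total = 119 + 202 = 321


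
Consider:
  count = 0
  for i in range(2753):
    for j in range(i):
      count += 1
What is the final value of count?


For each i, the inner loop runs i times:
  i=0: inner runs 0 times
  i=1: inner runs 1 time
  i=2: inner runs 2 times
  i=3: inner runs 3 times
  i=4: inner runs 4 times
  i=5: inner runs 5 times
  i=6: inner runs 6 times
  i=7: inner runs 7 times
  ...
Total = 0 + 1 + 2 + ... + 2752 = 2753*(2753-1)/2 = 3788128


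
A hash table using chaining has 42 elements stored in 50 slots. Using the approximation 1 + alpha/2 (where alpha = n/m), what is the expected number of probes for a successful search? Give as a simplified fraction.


Load factor alpha = n/m = 42/50
Expected probes = 1 + alpha/2 = 1 + 42/(2*50)
= 1 + 42/100
= 100/100 + 42/100
= 142/100
Simplify: 71/50


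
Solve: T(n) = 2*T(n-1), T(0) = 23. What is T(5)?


Unrolling:
T(5) = 2*T(4) = 2^2*T(3) = ... = 2^5*T(0)
= 2^5 * 23
= 32 * 23 = 736


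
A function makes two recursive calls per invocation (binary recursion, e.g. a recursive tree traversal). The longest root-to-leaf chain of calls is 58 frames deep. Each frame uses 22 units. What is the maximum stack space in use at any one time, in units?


Binary recursion: the two calls run one after the other, so only one root-to-leaf chain of frames is on the stack at a time.
Maximum depth (longest chain) = 58 frames
Each frame = 22 units
Max stack space = 58 * 22 = 1276


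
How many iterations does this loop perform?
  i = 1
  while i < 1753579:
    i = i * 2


The loop variable doubles each iteration:
i = 1 -> 2 -> 4 -> 8 -> 16 -> 32 -> 64 -> 128 -> 256 -> 512 -> 1024 -> 2048 -> 4096 -> 8192 -> 16384 -> 32768 -> 65536 -> 131072 -> 262144 -> 524288 -> 1048576 -> 2097152 (stop, 2097152 >= 1753579)
Number of doublings = ceil(log2(1753579)) = 21


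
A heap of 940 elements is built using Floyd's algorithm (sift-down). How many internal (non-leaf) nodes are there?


Leaf nodes occupy roughly half the array.
Sift-down is called for each internal node, starting from the last one.
Internal nodes = floor(n/2) = floor(940/2) = 470


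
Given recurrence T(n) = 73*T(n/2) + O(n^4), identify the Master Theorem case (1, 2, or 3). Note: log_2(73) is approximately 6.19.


Master Theorem parameters: a=73, b=2, c=4
log_b(a) = 6.19
Compare b^c with a: 2^4 = 16 < 73, so c < log_b(a).
Comparing c=4 vs log_b(a)=6.19:
4 < 6.19 => Case 1
Result: T(n) = O(n^(log_2 73)) ~ O(n^6.19)
Master Theorem case = 1


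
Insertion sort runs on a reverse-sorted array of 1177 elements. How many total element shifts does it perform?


Sum of shifts = 1 + 2 + 3 + ... + 1176
= 1177 * 1176 / 2
= 1384152 / 2
= 692076


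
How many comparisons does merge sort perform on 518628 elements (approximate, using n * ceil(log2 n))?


Recursion depth: ceil(log2(518628)) = 19
Each recursion level merges n = 518628 elements
Total = 518628 * 19 = 9853932


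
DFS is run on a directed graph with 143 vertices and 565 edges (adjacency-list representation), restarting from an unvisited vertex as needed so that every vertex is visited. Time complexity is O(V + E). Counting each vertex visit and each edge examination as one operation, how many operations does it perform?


A full DFS traversal processes each vertex exactly once (push/pop on stack).
Each directed edge is examined once.
V = 143, E = 565
V + E = 708


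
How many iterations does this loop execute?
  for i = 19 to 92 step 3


The loop variable i takes values starting at 19 and increments by 3 each iteration.
Sequence: i = 19, 22, 25, 28, 31, 34, 37, 40, 43, ...
The upper bound 92 is inclusive, so the count is floor((last - first) / step) + 1:
floor((92 - 19) / 3) + 1 = floor(73/3) + 1 = 24 + 1 = 25


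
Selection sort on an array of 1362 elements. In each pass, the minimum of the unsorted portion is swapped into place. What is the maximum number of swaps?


Selection sort performs one swap per pass:
  Pass 1: find min in positions 0 to 1361, swap with position 0
  Pass 2: find min in positions 1 to 1361, swap with position 1
  Pass 3: find min in positions 2 to 1361, swap with position 2
  Pass 4: find min in positions 3 to 1361, swap with position 3
  Pass 5: find min in positions 4 to 1361, swap with position 4
  ... (1356 more passes)
Total passes (and swaps) = n - 1 = 1362 - 1 = 1361


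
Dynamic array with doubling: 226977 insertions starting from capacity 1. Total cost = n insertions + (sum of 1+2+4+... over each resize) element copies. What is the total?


n = 226977
Insertion costs: 226977
Resizes copy 1, 2, 4, ... up to the largest power of 2 that is <= n-1 = 226976, i.e. 131072.
Copy costs = 1 + 2 + 4 + 8 + 16 + 32 + 64 + 128 + 256 + 512 + 1024 + 2048 + 4096 + 8192 + 16384 + 32768 + 65536 + 131072 = 262143
Total = 226977 + 262143 = 489120


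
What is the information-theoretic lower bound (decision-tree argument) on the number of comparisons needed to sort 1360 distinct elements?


A binary decision tree of height h has at most 2^h leaves and needs at least n! of them, so h >= ceil(log2(n!)).
1360! is far too large to multiply out, so use Stirling's series:
  ln(n!) ~ n ln n - n + (1/2) ln(2 pi n) + 1/(12n)  (error below 1/(360 n^3), negligible here)
  ln(1360) = 7.2152400
  n ln n = 1360 * 7.2152400 = 9812.7264
  (1/2) ln(2 pi * 1360) = (1/2) ln(8545.1320) = 4.5266
  1/(12*1360) = 0.0001
  ln(1360!) ~ 9812.7264 - 1360 + 4.5266 + 0.0001 = 8457.2531
Convert to base 2: log2(1360!) = 8457.2531 / ln 2 = 8457.2531 / 0.69314718 = 12201.2371
ceil(12201.2371) = 12202


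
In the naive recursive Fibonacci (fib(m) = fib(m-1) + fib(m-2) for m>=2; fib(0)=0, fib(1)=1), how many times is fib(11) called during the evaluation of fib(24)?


Let N(m) = number of times fib(m) is called while evaluating fib(24).
N(24) = 1 (the initial call).
N(23) = 1 (only fib(24) calls it).
For 1 <= m <= 22: fib(m) is called by fib(m+1) and fib(m+2), so
  N(m) = N(m+1) + N(m+2).
fib(0) is called only by fib(2), so N(0) = N(2).
Walk down from m=24:
  N(24)=1, N(23)=1, N(22)=2, N(21)=3, N(20)=5, N(19)=8, N(18)=13, N(17)=21, N(16)=34, N(15)=55, N(14)=89, N(13)=144, N(12)=233, N(11)=377
N(11) = 377


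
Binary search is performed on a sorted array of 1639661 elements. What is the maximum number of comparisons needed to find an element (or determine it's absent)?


Binary search halves the search space each comparison:
  Step 1: search space = 1639661 -> 819830
  Step 2: search space = 819830 -> 409915
  Step 3: search space = 409915 -> 204957
  Step 4: search space = 204957 -> 102478
  Step 5: search space = 102478 -> 51239
  Step 6: search space = 51239 -> 25619
  Step 7: search space = 25619 -> 12809
  Step 8: search space = 12809 -> 6404
  Step 9: search space = 6404 -> 3202
  Step 10: search space = 3202 -> 1601
  Step 11: search space = 1601 -> 800
  Step 12: search space = 800 -> 400
  Step 13: search space = 400 -> 200
  Step 14: search space = 200 -> 100
  Step 15: search space = 100 -> 50
  Step 16: search space = 50 -> 25
  Step 17: search space = 25 -> 12
  Step 18: search space = 12 -> 6
  Step 19: search space = 6 -> 3
  Step 20: search space = 3 -> 1
  Step 21: search space = 1 (final check)
Maximum comparisons = floor(log2(1639661)) + 1 = 20 + 1 = 21


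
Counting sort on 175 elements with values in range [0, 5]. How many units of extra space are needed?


Output array size: 175 (to store sorted result)
Count array size: 6 (one slot per possible value, range 0 to 5)
Total extra space = 175 + 6 = 181


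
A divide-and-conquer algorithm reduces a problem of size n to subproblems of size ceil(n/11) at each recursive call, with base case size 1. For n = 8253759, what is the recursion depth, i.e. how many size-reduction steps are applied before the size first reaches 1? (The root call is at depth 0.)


Each step divides the size by 11 (rounding up); after k steps the size is ceil(n/11^k), which equals 1 exactly when 11^k >= n.
So the depth is the smallest k with 11^k >= 8253759, i.e. ceil(log_11(8253759)).
11^6 = 1771561 < 8253759 <= 19487171 = 11^7
Recursion depth = 7


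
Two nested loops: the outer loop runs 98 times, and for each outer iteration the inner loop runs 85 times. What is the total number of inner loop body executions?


Outer loop: 98 iterations
Inner loop: 85 iterations per outer iteration
Total = 98 * 85 = 8330


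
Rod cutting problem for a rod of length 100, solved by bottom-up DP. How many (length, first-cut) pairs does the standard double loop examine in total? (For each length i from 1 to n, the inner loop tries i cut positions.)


For each subproblem length i = 1..100, the inner loop considers i possible first cuts.
Total = 1 + 2 + ... + 100
= 100*(100+1)/2
= 100*101/2 = 5050


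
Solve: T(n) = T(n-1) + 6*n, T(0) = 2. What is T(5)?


Expanding the recurrence:
T(5) = T(4) + 6*5
       = T(3) + 6*4 + 6*5
       ...
       = T(0) + 6*(1 + 2 + ... + 5)
       = 2 + 6 * 5*6/2
       = 2 + 6 * 15
       = 2 + 90 = 92


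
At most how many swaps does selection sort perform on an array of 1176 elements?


Each of the 1175 passes places one element in its final position.
Pass 1: swap minimum into position 0
Pass 2: swap minimum of remaining into position 1
...
Pass 1175: last two elements, one swap
Maximum swaps = 1176 - 1 = 1175


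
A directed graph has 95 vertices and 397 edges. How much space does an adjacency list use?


Adjacency list: one list head per vertex + one entry per edge
Vertex heads: 95
Edge entries: 397
Total = 95 + 397 = 492


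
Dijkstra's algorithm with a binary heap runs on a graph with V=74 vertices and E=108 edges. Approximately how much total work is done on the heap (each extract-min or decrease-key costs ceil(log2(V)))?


Dijkstra with a binary heap: each vertex is extracted once, each edge may relax once.
Each heap operation costs O(log V).
V + E = 74 + 108 = 182
ceil(log2(74)) = 7 (since 2^6 = 64 < 74 <= 128 = 2^7)
Total heap work = (V+E) * ceil(log2(V)) = 182 * 7 = 1274


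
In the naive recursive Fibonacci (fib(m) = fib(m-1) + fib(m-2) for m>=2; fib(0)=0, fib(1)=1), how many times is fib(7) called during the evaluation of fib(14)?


Let N(m) = number of times fib(m) is called while evaluating fib(14).
N(14) = 1 (the initial call).
N(13) = 1 (only fib(14) calls it).
For 1 <= m <= 12: fib(m) is called by fib(m+1) and fib(m+2), so
  N(m) = N(m+1) + N(m+2).
fib(0) is called only by fib(2), so N(0) = N(2).
Walk down from m=14:
  N(14)=1, N(13)=1, N(12)=2, N(11)=3, N(10)=5, N(9)=8, N(8)=13, N(7)=21
N(7) = 21


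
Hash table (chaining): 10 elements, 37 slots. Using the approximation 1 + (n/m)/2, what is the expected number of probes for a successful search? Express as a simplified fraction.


Computing expected probes:
alpha = 10/37
= 1 + alpha/2
= 1 + 10/(2*37)
= (2*37 + 10) / (2*37)
= 84/74 = 42/37


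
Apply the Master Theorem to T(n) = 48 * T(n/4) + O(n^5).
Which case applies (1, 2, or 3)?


The Master Theorem: T(n) = a*T(n/b) + O(n^c)
  a = 48, b = 4, c = 5
log_b(a) = log_4(48) ~ 2.792
Compare b^c with a: 4^5 = 1024 > 48, so c > log_b(a).
Since c > log_b(a), Case 3 applies.
T(n) = O(n^5)
Master Theorem case = 3


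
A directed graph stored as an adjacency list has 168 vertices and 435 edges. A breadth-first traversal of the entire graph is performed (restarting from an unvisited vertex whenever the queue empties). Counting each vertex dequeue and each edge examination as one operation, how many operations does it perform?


A full BFS traversal dequeues each vertex once and examines each edge once.
Vertex visits: 168
Edge visits: 435
V + E = 168 + 435 = 603


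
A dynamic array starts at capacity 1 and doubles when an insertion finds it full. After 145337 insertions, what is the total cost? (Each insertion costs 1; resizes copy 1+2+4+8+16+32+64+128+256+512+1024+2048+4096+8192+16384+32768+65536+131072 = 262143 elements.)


Insertion cost: 145337 (one per element)
Resizes occur just before inserting elements 2, 3, 5, 9, ...
Elements copied at each resize: 1 + 2 + 4 + 8 + 16 + 32 + 64 + 128 + 256 + 512 + 1024 + 2048 + 4096 + 8192 + 16384 + 32768 + 65536 + 131072
Sum of copies = 262143 (geometric series: 2^k - 1)
Total = 145337 + 262143 = 407480


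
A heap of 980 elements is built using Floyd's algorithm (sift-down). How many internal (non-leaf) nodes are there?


Leaf nodes occupy roughly half the array.
Sift-down is called for each internal node, starting from the last one.
Internal nodes = floor(n/2) = floor(980/2) = 490


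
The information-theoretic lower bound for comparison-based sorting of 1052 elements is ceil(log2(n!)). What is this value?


A binary decision tree of height h has at most 2^h leaves and needs at least n! of them, so h >= ceil(log2(n!)).
1052! is far too large to multiply out, so use Stirling's series:
  ln(n!) ~ n ln n - n + (1/2) ln(2 pi n) + 1/(12n)  (error below 1/(360 n^3), negligible here)
  ln(1052) = 6.9584484
  n ln n = 1052 * 6.9584484 = 7320.2877
  (1/2) ln(2 pi * 1052) = (1/2) ln(6609.9109) = 4.3982
  1/(12*1052) = 0.0001
  ln(1052!) ~ 7320.2877 - 1052 + 4.3982 + 0.0001 = 6272.6860
Convert to base 2: log2(1052!) = 6272.6860 / ln 2 = 6272.6860 / 0.69314718 = 9049.5730
ceil(9049.5730) = 9050


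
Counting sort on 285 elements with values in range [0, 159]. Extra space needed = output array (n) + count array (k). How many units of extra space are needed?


Output array size: 285 (to store sorted result)
Count array size: 160 (one slot per possible value, range 0 to 159)
Total extra space = 285 + 160 = 445


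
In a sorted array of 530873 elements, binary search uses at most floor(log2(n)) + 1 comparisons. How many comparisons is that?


Halving sequence: 530873 -> 265436 -> 132718 -> 66359 -> 33179 -> 16589 -> 8294 -> 4147 -> 2073 -> 1036 -> 518 -> 259 -> 129 -> 64 -> 32 -> 16 -> 8 -> 4 -> 2 -> 1
Number of halvings = 19
Max comparisons = 19 + 1 = 20


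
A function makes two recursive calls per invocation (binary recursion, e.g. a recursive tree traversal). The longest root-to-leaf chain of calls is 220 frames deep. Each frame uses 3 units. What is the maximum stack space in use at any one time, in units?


Binary recursion: the two calls run one after the other, so only one root-to-leaf chain of frames is on the stack at a time.
Maximum depth (longest chain) = 220 frames
Each frame = 3 units
Max stack space = 220 * 3 = 660


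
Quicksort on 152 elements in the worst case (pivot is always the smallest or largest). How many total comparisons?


In the worst case, each partition step picks the worst pivot:
  Partition 1: 151 comparisons (n-1 elements to compare)
  Partition 2: 150 comparisons
  Partition 3: 149 comparisons
  Partition 4: 148 comparisons
  Partition 5: 147 comparisons
  ...
  Last partition: 0 comparisons
Total = (n-1) + (n-2) + ... + 1 + 0 = n*(n-1)/2
= 152*151/2 = 11476


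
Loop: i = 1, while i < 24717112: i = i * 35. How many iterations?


i multiplies by 35 each step:
i = 1 -> 35 -> 1225 -> 42875 -> 1500625 -> 52521875 (stop)
Iterations = ceil(log_35(24717112)) = 5


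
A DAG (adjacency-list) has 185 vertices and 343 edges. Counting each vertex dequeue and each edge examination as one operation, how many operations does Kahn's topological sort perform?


V = 185 (vertex processing)
E = 343 (edge processing)
V + E = 185 + 343 = 528


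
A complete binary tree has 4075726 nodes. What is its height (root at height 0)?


In a complete binary tree, level k holds nodes 2^k .. 2^(k+1)-1 (1-indexed).
Height = floor(log2(n)) = floor(log2(4075726)) = 21
Check: 2^21 = 2097152 <= 4075726 < 4194304 = 2^22


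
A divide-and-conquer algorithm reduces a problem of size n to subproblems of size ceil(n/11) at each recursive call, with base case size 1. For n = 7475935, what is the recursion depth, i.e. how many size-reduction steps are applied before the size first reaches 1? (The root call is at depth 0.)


Each step divides the size by 11 (rounding up); after k steps the size is ceil(n/11^k), which equals 1 exactly when 11^k >= n.
So the depth is the smallest k with 11^k >= 7475935, i.e. ceil(log_11(7475935)).
11^6 = 1771561 < 7475935 <= 19487171 = 11^7
Recursion depth = 7


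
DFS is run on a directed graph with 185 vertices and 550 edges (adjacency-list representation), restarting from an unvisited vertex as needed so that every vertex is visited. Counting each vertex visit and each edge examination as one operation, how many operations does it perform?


A full DFS traversal processes each vertex exactly once (push/pop on stack).
Each directed edge is examined once.
V = 185, E = 550
V + E = 735


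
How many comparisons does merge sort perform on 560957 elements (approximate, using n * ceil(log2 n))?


Recursion depth: ceil(log2(560957)) = 20
Each recursion level merges n = 560957 elements
Total = 560957 * 20 = 11219140


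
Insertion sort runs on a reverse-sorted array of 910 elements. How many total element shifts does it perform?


Sum of shifts = 1 + 2 + 3 + ... + 909
= 910 * 909 / 2
= 827190 / 2
= 413595


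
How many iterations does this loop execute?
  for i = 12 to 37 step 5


The loop variable i takes values starting at 12 and increments by 5 each iteration.
Sequence: i = 12, 17, 22, 27, 32, 37
The upper bound 37 is inclusive, so the count is floor((last - first) / step) + 1:
floor((37 - 12) / 5) + 1 = floor(25/5) + 1 = 5 + 1 = 6


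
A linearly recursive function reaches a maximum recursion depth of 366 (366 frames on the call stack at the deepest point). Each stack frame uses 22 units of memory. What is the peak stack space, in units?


Maximum recursion depth = 366 frames
Memory per frame = 22 units
Total stack space = depth * frame_size
= 366 * 22 = 8052


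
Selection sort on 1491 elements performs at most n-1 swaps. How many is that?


Each of the 1490 passes places one element in its final position.
Pass 1: swap minimum into position 0
Pass 2: swap minimum of remaining into position 1
...
Pass 1490: last two elements, one swap
Maximum swaps = 1491 - 1 = 1490


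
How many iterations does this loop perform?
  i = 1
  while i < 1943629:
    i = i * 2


The loop variable doubles each iteration:
i = 1 -> 2 -> 4 -> 8 -> 16 -> 32 -> 64 -> 128 -> 256 -> 512 -> 1024 -> 2048 -> 4096 -> 8192 -> 16384 -> 32768 -> 65536 -> 131072 -> 262144 -> 524288 -> 1048576 -> 2097152 (stop, 2097152 >= 1943629)
Number of doublings = ceil(log2(1943629)) = 21


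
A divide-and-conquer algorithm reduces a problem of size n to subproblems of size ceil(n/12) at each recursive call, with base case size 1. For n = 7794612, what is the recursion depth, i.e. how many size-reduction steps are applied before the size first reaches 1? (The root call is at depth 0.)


Each step divides the size by 12 (rounding up); after k steps the size is ceil(n/12^k), which equals 1 exactly when 12^k >= n.
So the depth is the smallest k with 12^k >= 7794612, i.e. ceil(log_12(7794612)).
12^6 = 2985984 < 7794612 <= 35831808 = 12^7
Recursion depth = 7


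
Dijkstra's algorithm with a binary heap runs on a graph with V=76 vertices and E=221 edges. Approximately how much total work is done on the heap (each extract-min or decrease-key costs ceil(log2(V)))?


Dijkstra with a binary heap: each vertex is extracted once, each edge may relax once.
Each heap operation costs O(log V).
V + E = 76 + 221 = 297
ceil(log2(76)) = 7 (since 2^6 = 64 < 76 <= 128 = 2^7)
Total heap work = (V+E) * ceil(log2(V)) = 297 * 7 = 2079


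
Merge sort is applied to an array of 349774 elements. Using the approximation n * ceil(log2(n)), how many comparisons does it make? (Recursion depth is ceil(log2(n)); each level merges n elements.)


Merge sort divides the array into halves recursively.
Number of levels = ceil(log2(349774)) = 19
At each level, approximately n = 349774 comparisons are needed for merging.
Total comparisons ~ n * ceil(log2(n)) = 349774 * 19 = 6645706


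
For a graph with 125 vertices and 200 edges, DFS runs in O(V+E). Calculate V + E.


A full DFS traversal visits each vertex once and examines each edge once.
V = 125
E = 200
Sum = 125 + 200 = 325


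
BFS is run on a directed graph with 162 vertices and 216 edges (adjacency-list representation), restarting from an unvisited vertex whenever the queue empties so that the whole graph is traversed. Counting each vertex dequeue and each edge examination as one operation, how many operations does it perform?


A full BFS traversal dequeues each vertex exactly once and examines each directed edge exactly once.
V = 162 (vertex processing cost)
E = 216 (edge examination cost)
Total operations proportional to V + E = 162 + 216 = 378


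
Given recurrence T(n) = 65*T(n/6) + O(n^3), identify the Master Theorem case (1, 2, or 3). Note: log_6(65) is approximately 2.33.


Master Theorem parameters: a=65, b=6, c=3
log_b(a) = 2.33
Compare b^c with a: 6^3 = 216 > 65, so c > log_b(a).
Comparing c=3 vs log_b(a)=2.33:
3 > 2.33 => Case 3
Result: T(n) = O(n^3)
Master Theorem case = 3


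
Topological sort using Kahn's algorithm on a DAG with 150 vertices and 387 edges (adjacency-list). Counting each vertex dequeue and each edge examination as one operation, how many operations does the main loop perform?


Kahn's algorithm:
  1. Compute in-degrees: O(V + E)
  2. Process queue: each vertex dequeued once (O(V))
     each edge examined once (O(E))
Total = V + E = 150 + 387 = 537


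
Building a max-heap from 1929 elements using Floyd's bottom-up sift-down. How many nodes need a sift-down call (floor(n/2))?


In a heap of 1929 elements (0-indexed array):
  Last element index: 1928
  Parent of last element: floor((1928 - 1) / 2) = 963
  Internal nodes: indices 0 to 963
  Count = floor(1929/2) = 964


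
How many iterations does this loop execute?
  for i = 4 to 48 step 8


The loop variable i takes values starting at 4 and increments by 8 each iteration.
Sequence: i = 4, 12, 20, 28, 36, 44
The upper bound 48 is inclusive, so the count is floor((last - first) / step) + 1:
floor((48 - 4) / 8) + 1 = floor(44/8) + 1 = 5 + 1 = 6


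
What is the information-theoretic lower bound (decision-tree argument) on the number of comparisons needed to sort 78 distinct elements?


A binary decision tree of height h has at most 2^h leaves and needs at least n! of them, so h >= ceil(log2(n!)).
78! is far too large to multiply out, so use Stirling's series:
  ln(n!) ~ n ln n - n + (1/2) ln(2 pi n) + 1/(12n)  (error below 1/(360 n^3), negligible here)
  ln(78) = 4.3567088
  n ln n = 78 * 4.3567088 = 339.8233
  (1/2) ln(2 pi * 78) = (1/2) ln(490.0885) = 3.0973
  1/(12*78) = 0.0011
  ln(78!) ~ 339.8233 - 78 + 3.0973 + 0.0011 = 264.9217
Convert to base 2: log2(78!) = 264.9217 / ln 2 = 264.9217 / 0.69314718 = 382.2012
ceil(382.2012) = 383


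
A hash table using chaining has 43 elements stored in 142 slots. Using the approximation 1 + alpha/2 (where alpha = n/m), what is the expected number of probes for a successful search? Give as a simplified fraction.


Load factor alpha = n/m = 43/142
Expected probes = 1 + alpha/2 = 1 + 43/(2*142)
= 1 + 43/284
= 284/284 + 43/284
= 327/284


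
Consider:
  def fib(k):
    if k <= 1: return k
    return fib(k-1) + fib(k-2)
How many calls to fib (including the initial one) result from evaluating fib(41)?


Let C(m) = total calls to evaluate fib(m). Then C(0)=C(1)=1, and
C(m) = 1 + C(m-1) + C(m-2) for m >= 2.
Build the table (each entry = 1 + previous two):
  C(0) = 1
  C(1) = 1
  C(2) = 1 + 1 + 1 = 3
  C(3) = 1 + 3 + 1 = 5
  C(4) = 1 + 5 + 3 = 9
  C(5) = 1 + 9 + 5 = 15
  C(6) = 1 + 15 + 9 = 25
  C(7) = 1 + 25 + 15 = 41
  C(8) = 1 + 41 + 25 = 67
  C(9) = 1 + 67 + 41 = 109
  C(10) = 1 + 109 + 67 = 177
  C(11) = 1 + 177 + 109 = 287
  C(12) = 1 + 287 + 177 = 465
  C(13) = 1 + 465 + 287 = 753
  C(14) = 1 + 753 + 465 = 1219
  C(15) = 1 + 1219 + 753 = 1973
  C(16) = 1 + 1973 + 1219 = 3193
  C(17) = 1 + 3193 + 1973 = 5167
  C(18) = 1 + 5167 + 3193 = 8361
  C(19) = 1 + 8361 + 5167 = 13529
  C(20) = 1 + 13529 + 8361 = 21891
  C(21) = 1 + 21891 + 13529 = 35421
  C(22) = 1 + 35421 + 21891 = 57313
  C(23) = 1 + 57313 + 35421 = 92735
  C(24) = 1 + 92735 + 57313 = 150049
  C(25) = 1 + 150049 + 92735 = 242785
  C(26) = 1 + 242785 + 150049 = 392835
  C(27) = 1 + 392835 + 242785 = 635621
  C(28) = 1 + 635621 + 392835 = 1028457
  C(29) = 1 + 1028457 + 635621 = 1664079
  C(30) = 1 + 1664079 + 1028457 = 2692537
  C(31) = 1 + 2692537 + 1664079 = 4356617
  C(32) = 1 + 4356617 + 2692537 = 7049155
  C(33) = 1 + 7049155 + 4356617 = 11405773
  C(34) = 1 + 11405773 + 7049155 = 18454929
  C(35) = 1 + 18454929 + 11405773 = 29860703
  C(36) = 1 + 29860703 + 18454929 = 48315633
  C(37) = 1 + 48315633 + 29860703 = 78176337
  C(38) = 1 + 78176337 + 48315633 = 126491971
  C(39) = 1 + 126491971 + 78176337 = 204668309
  C(40) = 1 + 204668309 + 126491971 = 331160281
  C(41) = 1 + 331160281 + 204668309 = 535828591
Total calls for fib(41) = 535828591


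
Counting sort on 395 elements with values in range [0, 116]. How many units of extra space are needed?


Output array size: 395 (to store sorted result)
Count array size: 117 (one slot per possible value, range 0 to 116)
Total extra space = 395 + 117 = 512


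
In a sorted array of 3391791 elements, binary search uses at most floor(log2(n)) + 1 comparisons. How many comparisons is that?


Halving sequence: 3391791 -> 1695895 -> 847947 -> 423973 -> 211986 -> 105993 -> 52996 -> 26498 -> 13249 -> 6624 -> 3312 -> 1656 -> 828 -> 414 -> 207 -> 103 -> 51 -> 25 -> 12 -> 6 -> 3 -> 1
Number of halvings = 21
Max comparisons = 21 + 1 = 22


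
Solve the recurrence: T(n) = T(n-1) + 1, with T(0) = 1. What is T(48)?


Unrolling the recurrence:
T(48) = T(47) + 1
       = T(46) + 1 + 1
       = T(45) + 1*3
       ...
       = T(0) + 1*48
       = 1 + 48 = 49


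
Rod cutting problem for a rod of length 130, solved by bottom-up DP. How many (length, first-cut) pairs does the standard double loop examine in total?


For each subproblem length i = 1..130, the inner loop considers i possible first cuts.
Total = 1 + 2 + ... + 130
= 130*(130+1)/2
= 130*131/2 = 8515


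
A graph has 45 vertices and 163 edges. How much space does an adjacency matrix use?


Adjacency matrix: V x V grid of entries
Space = V^2 = 45^2 = 45 * 45 = 2025


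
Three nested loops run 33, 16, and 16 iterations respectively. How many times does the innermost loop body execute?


Loop 1 (outermost): 33 iterations
Loop 2 (middle): 16 iterations per outer
Loop 3 (innermost): 16 iterations per middle
Total = 33 * 16 * 16 = 8448


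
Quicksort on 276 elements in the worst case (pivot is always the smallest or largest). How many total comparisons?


In the worst case, each partition step picks the worst pivot:
  Partition 1: 275 comparisons (n-1 elements to compare)
  Partition 2: 274 comparisons
  Partition 3: 273 comparisons
  Partition 4: 272 comparisons
  Partition 5: 271 comparisons
  ...
  Last partition: 0 comparisons
Total = (n-1) + (n-2) + ... + 1 + 0 = n*(n-1)/2
= 276*275/2 = 37950


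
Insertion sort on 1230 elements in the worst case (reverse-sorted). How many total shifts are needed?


In the worst case (reverse-sorted), each element shifts past all previous:
  Element 1: 1 shifts
  Element 2: 2 shifts
  Element 3: 3 shifts
  Element 4: 4 shifts
  Element 5: 5 shifts
  ...
  Element 1229: 1229 shifts
Total = 1 + 2 + ... + 1229
= 1230*(1230-1)/2 = 755835


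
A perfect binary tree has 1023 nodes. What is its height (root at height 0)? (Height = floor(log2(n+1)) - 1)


For a perfect binary tree of height h: n = 2^(h+1) - 1, so h = log2(n+1) - 1.
  n + 1 = 1024 = 2^10
  log2(1024) = 10
  height = 10 - 1 = 9


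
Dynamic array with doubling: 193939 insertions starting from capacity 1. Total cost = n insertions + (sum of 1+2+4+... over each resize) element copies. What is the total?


n = 193939
Insertion costs: 193939
Resizes copy 1, 2, 4, ... up to the largest power of 2 that is <= n-1 = 193938, i.e. 131072.
Copy costs = 1 + 2 + 4 + 8 + 16 + 32 + 64 + 128 + 256 + 512 + 1024 + 2048 + 4096 + 8192 + 16384 + 32768 + 65536 + 131072 = 262143
Total = 193939 + 262143 = 456082


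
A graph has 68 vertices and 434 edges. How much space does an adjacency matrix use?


Adjacency matrix: V x V grid of entries
Space = V^2 = 68^2 = 68 * 68 = 4624


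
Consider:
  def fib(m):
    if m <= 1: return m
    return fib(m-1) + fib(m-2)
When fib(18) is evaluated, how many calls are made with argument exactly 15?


Let N(m) = number of times fib(m) is called while evaluating fib(18).
N(18) = 1 (the initial call).
N(17) = 1 (only fib(18) calls it).
For 1 <= m <= 16: fib(m) is called by fib(m+1) and fib(m+2), so
  N(m) = N(m+1) + N(m+2).
fib(0) is called only by fib(2), so N(0) = N(2).
Walk down from m=18:
  N(18)=1, N(17)=1, N(16)=2, N(15)=3
N(15) = 3


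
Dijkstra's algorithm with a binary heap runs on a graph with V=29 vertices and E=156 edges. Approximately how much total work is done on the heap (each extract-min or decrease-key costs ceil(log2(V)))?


Dijkstra with a binary heap: each vertex is extracted once, each edge may relax once.
Each heap operation costs O(log V).
V + E = 29 + 156 = 185
ceil(log2(29)) = 5 (since 2^4 = 16 < 29 <= 32 = 2^5)
Total heap work = (V+E) * ceil(log2(V)) = 185 * 5 = 925


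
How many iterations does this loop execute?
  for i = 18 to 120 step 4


The loop variable i takes values starting at 18 and increments by 4 each iteration.
Sequence: i = 18, 22, 26, 30, 34, 38, 42, 46, 50, ...
The upper bound 120 is inclusive, so the count is floor((last - first) / step) + 1:
floor((120 - 18) / 4) + 1 = floor(102/4) + 1 = 25 + 1 = 26


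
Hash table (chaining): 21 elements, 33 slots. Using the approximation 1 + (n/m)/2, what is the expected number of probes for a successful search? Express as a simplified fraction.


Computing expected probes:
alpha = 21/33
= 1 + alpha/2
= 1 + 21/(2*33)
= (2*33 + 21) / (2*33)
= 87/66 = 29/22


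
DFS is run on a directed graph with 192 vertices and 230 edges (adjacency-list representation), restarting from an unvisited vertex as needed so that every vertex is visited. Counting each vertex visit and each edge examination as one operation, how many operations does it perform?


A full DFS traversal processes each vertex exactly once (push/pop on stack).
Each directed edge is examined once.
V = 192, E = 230
V + E = 422


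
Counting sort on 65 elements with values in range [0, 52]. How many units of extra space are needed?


Output array size: 65 (to store sorted result)
Count array size: 53 (one slot per possible value, range 0 to 52)
Total extra space = 65 + 53 = 118


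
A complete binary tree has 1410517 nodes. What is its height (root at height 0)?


In a complete binary tree, level k holds nodes 2^k .. 2^(k+1)-1 (1-indexed).
Height = floor(log2(n)) = floor(log2(1410517)) = 20
Check: 2^20 = 1048576 <= 1410517 < 2097152 = 2^21


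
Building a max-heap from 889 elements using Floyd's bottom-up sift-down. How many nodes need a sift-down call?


In a heap of 889 elements (0-indexed array):
  Last element index: 888
  Parent of last element: floor((888 - 1) / 2) = 443
  Internal nodes: indices 0 to 443
  Count = floor(889/2) = 444


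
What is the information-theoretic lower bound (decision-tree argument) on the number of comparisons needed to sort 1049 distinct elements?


A binary decision tree of height h has at most 2^h leaves and needs at least n! of them, so h >= ceil(log2(n!)).
1049! is far too large to multiply out, so use Stirling's series:
  ln(n!) ~ n ln n - n + (1/2) ln(2 pi n) + 1/(12n)  (error below 1/(360 n^3), negligible here)
  ln(1049) = 6.9555926
  n ln n = 1049 * 6.9555926 = 7296.4166
  (1/2) ln(2 pi * 1049) = (1/2) ln(6591.0614) = 4.3967
  1/(12*1049) = 0.0001
  ln(1049!) ~ 7296.4166 - 1049 + 4.3967 + 0.0001 = 6251.8134
Convert to base 2: log2(1049!) = 6251.8134 / ln 2 = 6251.8134 / 0.69314718 = 9019.4602
ceil(9019.4602) = 9020


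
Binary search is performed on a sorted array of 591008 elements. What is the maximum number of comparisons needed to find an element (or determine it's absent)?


Binary search halves the search space each comparison:
  Step 1: search space = 591008 -> 295504
  Step 2: search space = 295504 -> 147752
  Step 3: search space = 147752 -> 73876
  Step 4: search space = 73876 -> 36938
  Step 5: search space = 36938 -> 18469
  Step 6: search space = 18469 -> 9234
  Step 7: search space = 9234 -> 4617
  Step 8: search space = 4617 -> 2308
  Step 9: search space = 2308 -> 1154
  Step 10: search space = 1154 -> 577
  Step 11: search space = 577 -> 288
  Step 12: search space = 288 -> 144
  Step 13: search space = 144 -> 72
  Step 14: search space = 72 -> 36
  Step 15: search space = 36 -> 18
  Step 16: search space = 18 -> 9
  Step 17: search space = 9 -> 4
  Step 18: search space = 4 -> 2
  Step 19: search space = 2 -> 1
  Step 20: search space = 1 (final check)
Maximum comparisons = floor(log2(591008)) + 1 = 19 + 1 = 20


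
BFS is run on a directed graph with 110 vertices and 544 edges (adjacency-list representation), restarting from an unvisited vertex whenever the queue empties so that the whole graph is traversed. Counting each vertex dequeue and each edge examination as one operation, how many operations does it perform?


A full BFS traversal dequeues each vertex exactly once and examines each directed edge exactly once.
V = 110 (vertex processing cost)
E = 544 (edge examination cost)
Total operations proportional to V + E = 110 + 544 = 654
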